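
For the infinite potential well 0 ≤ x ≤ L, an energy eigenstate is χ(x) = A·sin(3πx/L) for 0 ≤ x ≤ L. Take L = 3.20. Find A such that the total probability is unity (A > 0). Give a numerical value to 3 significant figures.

A ≈ 0.791

We need A² ∫|f|² dx = 1, taking the integral from 0 to L.
With ∫₀^L sin²(nπx/L) dx = L/2, ∫|χ|² dx = A²·(L/2).
Setting this equal to 1 gives A² = 1/(L/2).
Plugging in L = 3.20 yields A = 0.7906.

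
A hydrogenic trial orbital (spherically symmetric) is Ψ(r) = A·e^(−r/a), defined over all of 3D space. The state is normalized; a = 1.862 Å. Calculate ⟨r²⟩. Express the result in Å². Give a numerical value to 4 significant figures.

⟨r^2⟩ ≈ 10.40 Å^2

⟨r²⟩ = ∫ r^2 |Ψ|² 4πr² dr over the full domain.
Since the A² factors cancel between numerator and denominator, ⟨r²⟩ = 3·a^2.
With a = 1.862, ⟨r^2⟩ = 10.401.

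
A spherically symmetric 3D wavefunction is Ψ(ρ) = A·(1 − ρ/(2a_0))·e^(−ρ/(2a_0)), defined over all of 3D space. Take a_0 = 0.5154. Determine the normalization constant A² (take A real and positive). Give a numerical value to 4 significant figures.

The normalization condition is ∫|Ψ|² 4πρ² dρ = 1 from 0 to ∞.
Carrying out the integral gives A² · 8·π·a_0^3.
With a_0 = 0.5154: A² = 0.29062 and A = 0.53909.

A^2 ≈ 0.2906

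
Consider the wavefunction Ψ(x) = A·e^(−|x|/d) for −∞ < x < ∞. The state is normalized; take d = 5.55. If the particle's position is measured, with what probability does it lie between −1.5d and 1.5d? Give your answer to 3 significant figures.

P ≈ 0.950

P = ∫_{−1.5d}^{1.5d} |Ψ(x)|² dx.
Since A² = 1/(d), this is the region integral divided by the full normalization integral.
By symmetry take twice the x ≥ 0 contribution in numerator and denominator; the 2's cancel. In terms of u = x/d (A² and the length scale cancel between numerator and denominator), P = [∫_{0}^{1.5} e^(-2·u) du] / [∫_{0}^{∞} e^(-2·u) du].
An antiderivative of e^(-2·u) is -e^(-2·u)/2; evaluating from 0 to 1.5 gives 1/2 - e^(-3)/2, while the full integral is 1/2.
This works out to P = 0.9502.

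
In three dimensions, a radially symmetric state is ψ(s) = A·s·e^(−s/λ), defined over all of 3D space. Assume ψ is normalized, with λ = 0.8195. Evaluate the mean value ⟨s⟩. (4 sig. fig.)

The expectation value is the |ψ|²-weighted average of s: ∫ s|ψ|² 4πs² ds.
With ∫₀^∞ s^5 e^(−αs) ds = 5!/α^6, since the A² factors cancel between numerator and denominator, ⟨s⟩ = 5·λ/2.
With λ = 0.8195, ⟨s⟩ = 2.0488.

⟨s⟩ ≈ 2.049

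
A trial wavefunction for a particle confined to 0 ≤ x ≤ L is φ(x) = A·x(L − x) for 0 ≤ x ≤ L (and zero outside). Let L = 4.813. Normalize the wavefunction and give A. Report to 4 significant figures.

A ≈ 0.1078

Normalization requires ∫|φ|² dx = 1, integrated from 0 to L.
Expanding the polynomial and integrating term by term, the integral (without the A² prefactor) comes out to L^5/30.
Setting this equal to 1 gives A² = 1/(L^5/30).
Plugging in L = 4.813 yields A = 0.10778.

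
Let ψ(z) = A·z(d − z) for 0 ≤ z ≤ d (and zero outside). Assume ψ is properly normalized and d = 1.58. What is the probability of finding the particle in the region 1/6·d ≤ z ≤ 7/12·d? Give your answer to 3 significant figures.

P ≈ 0.618

|ψ|² is the probability density, so P = ∫_{1/6·d}^{7/12·d} |ψ|² dz.
With A² fixed by ∫|ψ|² = 1, i.e. A² = (d^5/30)^(−1), substitute and integrate.
In terms of u = z/d (A² and the length scale cancel between numerator and denominator), P = [∫_{1/6}^{7/12} u^2·(1 - u)^2 du] / [∫_{0}^{1} u^2·(1 - u)^2 du].
An antiderivative of u^2·(1 - u)^2 is u^3·(6·u^2 - 15·u + 10)/30; evaluating from 1/6 to 7/12 gives ≈ 0.020596, while the full integral is 1/30.
The result is P = 0.6179.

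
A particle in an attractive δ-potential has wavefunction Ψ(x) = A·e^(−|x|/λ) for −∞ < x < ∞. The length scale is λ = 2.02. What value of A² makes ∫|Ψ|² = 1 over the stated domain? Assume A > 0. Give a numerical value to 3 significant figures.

A^2 ≈ 0.495

Require ∫ |Ψ|² dx = 1 over the whole domain.
With Ψ = A·e^(−|x|/λ), the integral evaluates to A²·[λ].
Hence A² = 1/[λ].
Plugging in λ = 2.02 yields A = 0.7036.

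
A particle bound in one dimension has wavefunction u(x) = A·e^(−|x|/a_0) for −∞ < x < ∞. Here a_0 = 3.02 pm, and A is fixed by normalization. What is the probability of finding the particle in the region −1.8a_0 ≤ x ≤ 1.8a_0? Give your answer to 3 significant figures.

P ≈ 0.973

P = ∫_{−1.8a_0}^{1.8a_0} |u(x)|² dx.
With A² fixed by ∫|u|² = 1, i.e. A² = (a_0)^(−1), substitute and integrate.
Both integrals are even about x = 0, so only the x ≥ 0 halves are needed (the factors of 2 cancel). In terms of t = x/a_0 (A² and the length scale cancel between numerator and denominator), P = [∫_{0}^{1.8} e^(-2·t) dt] / [∫_{0}^{∞} e^(-2·t) dt].
An antiderivative of e^(-2·t) is -e^(-2·t)/2; evaluating from 0 to 1.8 gives 1/2 - e^(-18/5)/2, while the full integral is 1/2.
Evaluating gives P = 0.9727.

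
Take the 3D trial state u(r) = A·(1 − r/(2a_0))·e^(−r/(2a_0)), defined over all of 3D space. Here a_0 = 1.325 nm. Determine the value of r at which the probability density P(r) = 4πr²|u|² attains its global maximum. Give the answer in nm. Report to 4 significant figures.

Differentiate P(r) = 4πr²|u|² with respect to r and set to zero.
Solving yields r = a_0·(√(5) + 3).
With a_0 = 1.325, the most probable radial distance is 6.9378 nm.

r ≈ 6.938 nm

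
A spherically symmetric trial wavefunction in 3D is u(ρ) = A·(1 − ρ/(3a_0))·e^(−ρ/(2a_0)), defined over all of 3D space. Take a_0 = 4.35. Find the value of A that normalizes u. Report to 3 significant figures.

A ≈ 0.0381

We need A² ∫|f|² 4πρ² dρ = 1, taking the integral from 0 to ∞.
In 3D with spherical symmetry the volume element is 4πρ² dρ.
Recall ∫₀^∞ ρ^m e^(−ρ/β) dρ = m!·β^(m+1), ∫|u|² 4πρ² dρ = A²·(8·π·a_0^3/3).
Setting this equal to 1 gives A² = 1/(8·π·a_0^3/3).
Substituting a_0 = 4.35 gives A² = 0.001450, so A = 0.03808.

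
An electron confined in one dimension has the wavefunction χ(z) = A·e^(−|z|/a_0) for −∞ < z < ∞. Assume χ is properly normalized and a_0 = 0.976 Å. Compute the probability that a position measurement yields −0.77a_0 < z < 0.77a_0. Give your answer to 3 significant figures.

P ≈ 0.786

P = ∫_{−0.77a_0}^{0.77a_0} |χ(z)|² dz.
The normalization integral ∫|χ|²dz over the whole domain equals a_0·A², and A² cancels in the ratio.
By symmetry take twice the z ≥ 0 contribution in numerator and denominator; the 2's cancel. In terms of u = z/a_0 (A² and the length scale cancel between numerator and denominator), P = [∫_{0}^{0.77} e^(-2·u) du] / [∫_{0}^{∞} e^(-2·u) du].
With ∫ e^(-2·u) du = -e^(-2·u)/2 + C, the region integral is 1/2 - e^(-77/50)/2 and the full one is 1/2.
The result is P = 0.7856.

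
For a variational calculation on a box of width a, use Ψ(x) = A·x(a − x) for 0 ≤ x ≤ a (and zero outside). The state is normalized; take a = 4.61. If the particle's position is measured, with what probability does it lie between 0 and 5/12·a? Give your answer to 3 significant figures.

P ≈ 0.347

The probability is P = ∫ |Ψ|² dx over [0, 5/12·a].
Since A² = 1/(a^5/30), this is the region integral divided by the full normalization integral.
In terms of u = x/a (A² and the length scale cancel between numerator and denominator), P = [∫_{0}^{5/12} u^2·(1 - u)^2 du] / [∫_{0}^{1} u^2·(1 - u)^2 du].
Using ∫ u^2·(1 - u)^2 du = u^3·(6·u^2 - 15·u + 10)/30, the numerator is ≈ 0.011554 and the denominator is 1/30.
Evaluating gives P = 0.3466.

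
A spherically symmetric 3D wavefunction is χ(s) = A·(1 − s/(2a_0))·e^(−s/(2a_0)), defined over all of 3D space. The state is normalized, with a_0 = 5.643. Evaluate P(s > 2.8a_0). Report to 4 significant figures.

Integrate the radial probability density 4πs²|χ|² over s > 2.8a_0.
A² is fixed by ∫₀^∞ 4πs²|χ|² ds = 1, i.e. A² = (8·π·a_0^3)^(−1).
In terms of u = s/a_0 (A², 4π and the length scale all cancel between numerator and denominator), P = [∫_{2.8}^{∞} u^2·(1 - u/2)^2·e^(-u) du] / [∫_{0}^{∞} u^2·(1 - u/2)^2·e^(-u) du].
An antiderivative of u^2·(1 - u/2)^2·e^(-u) is -(u^4/4 + u^2 + 2·u + 2)·e^(-u); evaluating from 2.8 to ∞ gives ≈ 1.87334, while the full integral is 2.
The region integral divided by the full integral gives P = 0.93667.

P ≈ 0.9367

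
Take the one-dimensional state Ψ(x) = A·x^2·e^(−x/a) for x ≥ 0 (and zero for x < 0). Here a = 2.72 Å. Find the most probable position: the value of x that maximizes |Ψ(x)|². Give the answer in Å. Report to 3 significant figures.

Set d/dx [|Ψ(x)|²] = 0 and solve for x > 0.
Solving yields x = 2·a.
With a = 2.72, the most probable position is 5.440 Å.

x ≈ 5.44 Å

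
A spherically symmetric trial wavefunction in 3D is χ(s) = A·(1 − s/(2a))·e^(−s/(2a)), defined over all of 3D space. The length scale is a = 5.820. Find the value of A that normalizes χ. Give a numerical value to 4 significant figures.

The normalization condition is ∫|χ|² 4πs² ds = 1 from 0 to ∞.
The angular integral contributes 4π, leaving ∫₀^∞ s²|χ|² ds.
With ∫₀^∞ s^4 e^(−αs) ds = 4!/α^5, carrying out the integral gives A² · 8·π·a^3.
Plugging in a = 5.820 yields A = 0.014207.

A ≈ 0.01421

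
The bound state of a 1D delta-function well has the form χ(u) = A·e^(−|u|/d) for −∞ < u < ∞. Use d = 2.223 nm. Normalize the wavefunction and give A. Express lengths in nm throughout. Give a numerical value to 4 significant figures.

We need A² ∫|f|² du = 1, taking the integral from −∞ to ∞.
With χ = A·e^(−|u|/d), the integral evaluates to A²·[d].
So A² = (d)^(−1).
With d = 2.223: A² = 0.44984 and A = 0.67070.

A ≈ 0.6707 nm^(-1/2)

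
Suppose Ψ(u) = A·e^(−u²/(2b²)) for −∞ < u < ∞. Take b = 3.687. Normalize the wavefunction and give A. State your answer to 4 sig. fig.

Require ∫ |Ψ|² du = 1 over the whole domain.
Using the Gaussian integral ∫_{−∞}^{∞} e^(−αu²) du = √(π/α), carrying out the integral gives A² · √(π)·b.
Hence A² = 1/[√(π)·b].
Plugging in b = 3.687 yields A = 0.39118.

A ≈ 0.3912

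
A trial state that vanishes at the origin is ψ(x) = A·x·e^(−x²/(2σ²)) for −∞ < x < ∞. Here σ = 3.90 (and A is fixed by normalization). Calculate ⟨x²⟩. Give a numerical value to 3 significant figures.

⟨x^2⟩ ≈ 22.8

By definition ⟨x²⟩ = ∫ x^2 |ψ(x)|² dx.
Using the Gaussian integral ∫_{−∞}^{∞} e^(−αx²) dx = √(π/α), the ratio of the moment integral to the normalization integral gives ⟨x²⟩ = 3·σ^2/2.
Putting σ = 3.90 gives 22.82.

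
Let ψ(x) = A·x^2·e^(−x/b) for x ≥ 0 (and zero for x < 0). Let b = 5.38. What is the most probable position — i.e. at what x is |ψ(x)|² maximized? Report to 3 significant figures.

Differentiate |ψ(x)|² with respect to x and set to zero.
Solving yields x = 2·b.
With b = 5.38, the most probable position is 10.76.

x ≈ 10.8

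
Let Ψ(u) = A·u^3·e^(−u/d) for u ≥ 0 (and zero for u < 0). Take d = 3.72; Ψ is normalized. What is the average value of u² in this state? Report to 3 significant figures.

⟨u²⟩ = ∫ u^2 |Ψ|² du over the full domain.
Recall ∫₀^∞ u^m e^(−u/β) du = m!·β^(m+1), since the A² factors cancel between numerator and denominator, ⟨u²⟩ = 14·d^2.
With d = 3.72, ⟨u^2⟩ = 193.7.

⟨u^2⟩ ≈ 194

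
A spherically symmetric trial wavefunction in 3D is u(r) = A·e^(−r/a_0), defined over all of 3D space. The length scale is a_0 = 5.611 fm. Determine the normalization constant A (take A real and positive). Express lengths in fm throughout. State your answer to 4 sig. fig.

A ≈ 0.04245 fm^(-3/2)

We need A² ∫|f|² 4πr² dr = 1, taking the integral from 0 to ∞.
∫|u|² 4πr² dr = A²·(π·a_0^3).
Setting this equal to 1 gives A² = 1/(π·a_0^3).
Plugging in a_0 = 5.611 yields A = 0.042449.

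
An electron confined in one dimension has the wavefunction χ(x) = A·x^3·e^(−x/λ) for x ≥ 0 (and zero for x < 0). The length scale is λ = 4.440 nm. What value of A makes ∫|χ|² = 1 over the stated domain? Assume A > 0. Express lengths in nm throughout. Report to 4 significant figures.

A ≈ 0.002286 nm^(-7/2)

Normalization requires ∫|χ|² dx = 1, integrated from 0 to ∞.
Using ∫₀^∞ xⁿ e^(−αx) dx = n!/αⁿ⁺¹, carrying out the integral gives A² · 45·λ^7/8.
Hence A² = 1/[45·λ^7/8].
Substituting λ = 4.440 gives A² = 0.0000052263, so A = 0.0022861.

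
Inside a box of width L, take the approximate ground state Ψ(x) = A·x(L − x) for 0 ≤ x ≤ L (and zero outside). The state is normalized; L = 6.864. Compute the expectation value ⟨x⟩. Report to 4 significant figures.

The expectation value is the |Ψ|²-weighted average of x: ∫ x|Ψ|² dx.
Since the A² factors cancel between numerator and denominator, ⟨x⟩ = L/2.
Putting L = 6.864 gives 3.4320.

⟨x⟩ ≈ 3.432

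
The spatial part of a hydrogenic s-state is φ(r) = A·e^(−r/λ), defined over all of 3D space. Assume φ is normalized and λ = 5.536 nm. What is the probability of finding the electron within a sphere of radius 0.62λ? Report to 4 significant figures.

P ≈ 0.1293

With dV = 4πr²dr, the probability is ∫|φ|² dV over r ≤ 0.62λ.
A² is fixed by ∫₀^∞ 4πr²|φ|² dr = 1, i.e. A² = (π·λ^3)^(−1).
Let u = r/λ; then A², 4π and the length scale all cancel, so P = ∫_{0}^{0.62} u^2·e^(-2·u) du ÷ ∫_{0}^{∞} u^2·e^(-2·u) du.
An antiderivative of u^2·e^(-2·u) is -(2·u^2 + 2·u + 1)·e^(-2·u)/4; evaluating from 0 to 0.62 gives 1/4 - 3761·e^(-31/25)/5000, while the full integral is 1/4.
This evaluates to P = 0.12930.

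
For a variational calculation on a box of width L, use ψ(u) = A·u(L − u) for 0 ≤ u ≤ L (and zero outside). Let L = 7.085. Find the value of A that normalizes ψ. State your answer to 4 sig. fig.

A ≈ 0.04099

The normalization condition is ∫|ψ|² du = 1 from 0 to L.
Expanding the polynomial and integrating term by term, ∫|ψ|² du = A²·(L^5/30).
Plugging in L = 7.085 yields A = 0.040993.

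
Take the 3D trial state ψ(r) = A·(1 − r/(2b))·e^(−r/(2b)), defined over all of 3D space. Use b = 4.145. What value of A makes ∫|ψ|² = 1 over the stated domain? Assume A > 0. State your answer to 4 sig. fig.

A ≈ 0.02364

We need A² ∫|f|² 4πr² dr = 1, taking the integral from 0 to ∞.
In 3D with spherical symmetry the volume element is 4πr² dr.
Carrying out the integral gives A² · 8·π·b^3.
Hence A² = 1/[8·π·b^3].
With b = 4.145: A² = 0.00055871 and A = 0.023637.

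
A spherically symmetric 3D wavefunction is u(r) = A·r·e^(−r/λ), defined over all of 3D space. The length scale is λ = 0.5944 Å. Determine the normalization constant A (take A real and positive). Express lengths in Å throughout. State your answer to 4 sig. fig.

A ≈ 1.196 Å^(-5/2)

Require ∫ |u|² 4πr² dr = 1 over the whole domain.
In 3D with spherical symmetry the volume element is 4πr² dr.
With ∫₀^∞ r^4 e^(−αr) dr = 4!/α^5, ∫|u|² 4πr² dr = A²·(3·π·λ^5).
Hence A² = 1/[3·π·λ^5].
Substituting λ = 0.5944 gives A² = 1.4300, so A = 1.1958.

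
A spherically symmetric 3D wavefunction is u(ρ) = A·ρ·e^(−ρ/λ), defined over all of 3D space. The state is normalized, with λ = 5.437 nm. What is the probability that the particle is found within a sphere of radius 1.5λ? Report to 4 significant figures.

P ≈ 0.1847

P = ∫ |u|² 4πρ² dρ over ρ ≤ 1.5λ.
Normalization gives A² = 1/(3·π·λ^5).
Let t = ρ/λ; then A², 4π and the length scale all cancel, so P = ∫_{0}^{1.5} t^4·e^(-2·t) dt ÷ ∫_{0}^{∞} t^4·e^(-2·t) dt.
With ∫ t^4·e^(-2·t) dt = -(t^4/2 + t^3 + 3·t^2/2 + 3·t/2 + 3/4)·e^(-2·t) + C, the region integral is 3/4 - 393·e^(-3)/32 and the full one is 3/4.
The region integral divided by the full integral gives P = 0.18474.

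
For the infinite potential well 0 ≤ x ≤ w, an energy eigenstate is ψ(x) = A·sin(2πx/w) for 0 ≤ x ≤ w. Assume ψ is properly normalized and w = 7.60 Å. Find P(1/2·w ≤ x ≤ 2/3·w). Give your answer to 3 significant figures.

P ≈ 0.0978

P = ∫_{1/2·w}^{2/3·w} |ψ(x)|² dx.
With A² fixed by ∫|ψ|² = 1, i.e. A² = (w/2)^(−1), substitute and integrate.
In terms of u = x/w (A² and the length scale cancel between numerator and denominator), P = [∫_{1/2}^{2/3} sin(2·π·u)^2 du] / [∫_{0}^{1} sin(2·π·u)^2 du].
Using ∫ sin(2·π·u)^2 du = u/2 - sin(4·π·u)/(8·π), the numerator is -√(3)/(16·π) + 1/12 and the denominator is 1/2.
Taking the ratio, P = (-√(3)/8 + π/6)/π.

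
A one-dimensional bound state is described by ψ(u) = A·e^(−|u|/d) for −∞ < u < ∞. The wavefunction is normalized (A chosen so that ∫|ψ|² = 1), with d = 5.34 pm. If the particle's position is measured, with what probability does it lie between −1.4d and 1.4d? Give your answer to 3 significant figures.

The probability is P = ∫ |ψ|² du over [−1.4d, 1.4d].
With A² fixed by ∫|ψ|² = 1, i.e. A² = (d)^(−1), substitute and integrate.
By symmetry take twice the u ≥ 0 contribution in numerator and denominator; the 2's cancel. In terms of t = u/d (A² and the length scale cancel between numerator and denominator), P = [∫_{0}^{1.4} e^(-2·t) dt] / [∫_{0}^{∞} e^(-2·t) dt].
Using ∫ e^(-2·t) dt = -e^(-2·t)/2, the numerator is 1/2 - e^(-14/5)/2 and the denominator is 1/2.
The result is P = 0.9392.

P ≈ 0.939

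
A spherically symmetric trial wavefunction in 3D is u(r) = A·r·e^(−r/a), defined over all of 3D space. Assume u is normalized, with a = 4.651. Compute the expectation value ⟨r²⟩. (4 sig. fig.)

⟨r^2⟩ ≈ 162.2

The expectation value is the |u|²-weighted average of r^2: ∫ r^2|u|² 4πr² dr.
Using ∫₀^∞ rⁿ e^(−αr) dr = n!/αⁿ⁺¹, since the A² factors cancel between numerator and denominator, ⟨r²⟩ = 15·a^2/2.
With a = 4.651, ⟨r^2⟩ = 162.24.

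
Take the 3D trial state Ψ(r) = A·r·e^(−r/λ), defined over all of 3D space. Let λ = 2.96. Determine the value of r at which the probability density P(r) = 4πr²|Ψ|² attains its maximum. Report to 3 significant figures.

r ≈ 5.92

Set d/dr [P(r) = 4πr²|Ψ|²] = 0 and solve for r > 0.
This gives r = 2·λ.
With λ = 2.96, the most probable radial distance is 5.920.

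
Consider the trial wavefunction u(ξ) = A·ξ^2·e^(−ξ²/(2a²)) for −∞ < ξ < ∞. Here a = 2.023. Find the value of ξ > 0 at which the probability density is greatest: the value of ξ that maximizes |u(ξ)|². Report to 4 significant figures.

Differentiate |u(ξ)|² with respect to ξ and set to zero.
Solving yields ξ = √(2)·a.
With a = 2.023, the value of ξ > 0 at which the probability density is greatest is 2.8610.

ξ ≈ 2.861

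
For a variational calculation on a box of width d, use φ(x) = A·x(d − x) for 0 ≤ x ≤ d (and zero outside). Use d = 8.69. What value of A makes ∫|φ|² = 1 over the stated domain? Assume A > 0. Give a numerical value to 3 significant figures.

A ≈ 0.0246

Normalization requires ∫|φ|² dx = 1, integrated from 0 to d.
Expanding the polynomial and integrating term by term, ∫|φ|² dx = A²·(d^5/30).
Hence A² = 1/[d^5/30].
With d = 8.69: A² = 0.0006054 and A = 0.02460.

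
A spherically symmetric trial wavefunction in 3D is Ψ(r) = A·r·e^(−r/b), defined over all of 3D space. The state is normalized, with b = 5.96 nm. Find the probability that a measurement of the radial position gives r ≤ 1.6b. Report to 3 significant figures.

With dV = 4πr²dr, the probability is ∫|Ψ|² dV over r ≤ 1.6b.
The full normalization integral is A²·[3·π·b^5] = 1, fixing A².
In terms of u = r/b (A², 4π and the length scale all cancel between numerator and denominator), P = [∫_{0}^{1.6} u^4·e^(-2·u) du] / [∫_{0}^{∞} u^4·e^(-2·u) du].
An antiderivative of u^4·e^(-2·u) is -(u^4/2 + u^3 + 3·u^2/2 + 3·u/2 + 3/4)·e^(-2·u); evaluating from 0 to 1.6 gives ≈ 0.16454, while the full integral is 3/4.
The region integral divided by the full integral gives P = 0.2194.

P ≈ 0.219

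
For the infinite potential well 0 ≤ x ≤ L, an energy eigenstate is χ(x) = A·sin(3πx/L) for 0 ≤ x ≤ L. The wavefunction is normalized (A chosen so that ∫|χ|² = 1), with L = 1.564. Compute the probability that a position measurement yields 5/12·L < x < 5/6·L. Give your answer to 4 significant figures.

P ≈ 0.4697

P = ∫_{5/12·L}^{5/6·L} |χ(x)|² dx.
Since A² = 1/(L/2), this is the region integral divided by the full normalization integral.
In terms of u = x/L (A² and the length scale cancel between numerator and denominator), P = [∫_{5/12}^{5/6} sin(3·π·u)^2 du] / [∫_{0}^{1} sin(3·π·u)^2 du].
An antiderivative of sin(3·π·u)^2 is u/2 - sin(6·π·u)/(12·π); evaluating from 5/12 to 5/6 gives 1/(12·π) + 5/24, while the full integral is 1/2.
Evaluating gives P = (2 + 5·π)/(12·π).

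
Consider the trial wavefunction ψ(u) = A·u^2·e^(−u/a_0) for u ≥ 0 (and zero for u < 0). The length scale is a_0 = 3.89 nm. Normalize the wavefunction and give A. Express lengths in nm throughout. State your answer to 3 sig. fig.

The normalization condition is ∫|ψ|² du = 1 from 0 to ∞.
With ∫₀^∞ u^4 e^(−αu) du = 4!/α^5, carrying out the integral gives A² · 3·a_0^5/4.
With a_0 = 3.89: A² = 0.001497 and A = 0.03869.

A ≈ 0.0387 nm^(-5/2)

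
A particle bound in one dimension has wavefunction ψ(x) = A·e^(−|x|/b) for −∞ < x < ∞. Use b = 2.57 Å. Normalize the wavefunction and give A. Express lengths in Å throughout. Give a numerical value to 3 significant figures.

Require ∫ |ψ|² dx = 1 over the whole domain.
Recall ∫₀^∞ x^m e^(−x/β) dx = m!·β^(m+1), with ψ = A·e^(−|x|/b), the integral evaluates to A²·[b].
So A² = (b)^(−1).
With b = 2.57: A² = 0.3891 and A = 0.6238.

A ≈ 0.624 Å^(-1/2)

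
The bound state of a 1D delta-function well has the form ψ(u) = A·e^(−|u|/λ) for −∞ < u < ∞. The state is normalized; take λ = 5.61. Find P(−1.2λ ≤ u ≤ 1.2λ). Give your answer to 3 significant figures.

P ≈ 0.909

P = ∫_{−1.2λ}^{1.2λ} |ψ(u)|² du.
The normalization integral ∫|ψ|²du over the whole domain equals λ·A², and A² cancels in the ratio.
By symmetry take twice the u ≥ 0 contribution in numerator and denominator; the 2's cancel. Let t = u/λ; then A² and the length scale cancel, so P = ∫_{0}^{1.2} e^(-2·t) dt ÷ ∫_{0}^{∞} e^(-2·t) dt.
Using ∫ e^(-2·t) dt = -e^(-2·t)/2, the numerator is 1/2 - e^(-12/5)/2 and the denominator is 1/2.
This works out to P = 0.9093.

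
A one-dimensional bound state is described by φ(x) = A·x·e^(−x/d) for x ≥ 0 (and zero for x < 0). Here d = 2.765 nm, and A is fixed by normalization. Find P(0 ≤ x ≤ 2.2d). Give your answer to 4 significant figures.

P = ∫_{0}^{2.2d} |φ(x)|² dx.
Since A² = 1/(d^3/4), this is the region integral divided by the full normalization integral.
Substituting u = x/d, A² and the length scale cancel in the ratio: P = ∫_{0}^{2.2} u^2·e^(-2·u) du / ∫_{0}^{∞} u^2·e^(-2·u) du.
With ∫ u^2·e^(-2·u) du = -(2·u^2 + 2·u + 1)·e^(-2·u)/4 + C, the region integral is 1/4 - 377·e^(-22/5)/100 and the full one is 1/4.
Evaluating gives P = 0.81486.

P ≈ 0.8149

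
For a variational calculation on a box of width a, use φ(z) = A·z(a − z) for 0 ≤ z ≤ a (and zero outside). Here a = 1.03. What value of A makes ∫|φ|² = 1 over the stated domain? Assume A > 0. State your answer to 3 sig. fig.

Require ∫ |φ|² dz = 1 over the whole domain.
Expanding the polynomial and integrating term by term, ∫|φ|² dz = A²·(a^5/30).
So A² = (a^5/30)^(−1).
With a = 1.03: A² = 25.88 and A = 5.087.

A ≈ 5.09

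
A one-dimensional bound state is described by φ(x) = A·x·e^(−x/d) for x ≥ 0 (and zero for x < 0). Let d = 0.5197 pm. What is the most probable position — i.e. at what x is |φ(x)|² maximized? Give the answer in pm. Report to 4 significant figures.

x ≈ 0.5197 pm

Set d/dx [|φ(x)|²] = 0 and solve for x > 0.
Solving yields x = d.
With d = 0.5197, the most probable position is 0.51970 pm.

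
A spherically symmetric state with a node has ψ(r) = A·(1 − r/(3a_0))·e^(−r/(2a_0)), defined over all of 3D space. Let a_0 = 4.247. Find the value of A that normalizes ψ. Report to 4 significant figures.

A ≈ 0.03947

Require ∫ |ψ|² 4πr² dr = 1 over the whole domain.
In 3D with spherical symmetry the volume element is 4πr² dr.
Recall ∫₀^∞ r^m e^(−r/β) dr = m!·β^(m+1), carrying out the integral gives A² · 8·π·a_0^3/3.
Plugging in a_0 = 4.247 yields A = 0.039475.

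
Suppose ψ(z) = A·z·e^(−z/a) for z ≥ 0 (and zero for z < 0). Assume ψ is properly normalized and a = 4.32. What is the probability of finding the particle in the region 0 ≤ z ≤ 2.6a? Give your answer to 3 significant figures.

The probability is P = ∫ |ψ|² dz over [0, 2.6a].
The normalization integral ∫|ψ|²dz over the whole domain equals a^3/4·A², and A² cancels in the ratio.
In terms of u = z/a (A² and the length scale cancel between numerator and denominator), P = [∫_{0}^{2.6} u^2·e^(-2·u) du] / [∫_{0}^{∞} u^2·e^(-2·u) du].
With ∫ u^2·e^(-2·u) du = -(2·u^2 + 2·u + 1)·e^(-2·u)/4 + C, the region integral is 1/4 - 493·e^(-26/5)/100 and the full one is 1/4.
The result is P = 0.8912.

P ≈ 0.891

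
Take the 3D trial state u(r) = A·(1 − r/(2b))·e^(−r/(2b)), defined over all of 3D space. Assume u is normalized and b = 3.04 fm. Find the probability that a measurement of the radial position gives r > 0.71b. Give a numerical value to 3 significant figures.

P ≈ 0.980

With dV = 4πr²dr, the probability is ∫|u|² dV over r > 0.71b.
A² is fixed by ∫₀^∞ 4πr²|u|² dr = 1, i.e. A² = (8·π·b^3)^(−1).
In terms of t = r/b (A², 4π and the length scale all cancel between numerator and denominator), P = [∫_{0.71}^{∞} t^2·(1 - t/2)^2·e^(-t) dt] / [∫_{0}^{∞} t^2·(1 - t/2)^2·e^(-t) dt].
Using ∫ t^2·(1 - t/2)^2·e^(-t) dt = -(t^4/4 + t^2 + 2·t + 2)·e^(-t), the numerator is ≈ 1.9605 and the denominator is 2.
Taking the ratio yields P = 0.9802.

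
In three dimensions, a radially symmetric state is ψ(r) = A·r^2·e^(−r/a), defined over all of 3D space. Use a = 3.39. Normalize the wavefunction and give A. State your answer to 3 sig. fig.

A ≈ 0.00166

Require ∫ |ψ|² 4πr² dr = 1 over the whole domain.
(Spherical symmetry: dV = 4πr² dr.)
Recall ∫₀^∞ r^m e^(−r/β) dr = m!·β^(m+1), with ψ = A·r^2·e^(−r/a), the integral evaluates to A²·[45·π·a^7/2].
Hence A² = 1/[45·π·a^7/2].
Substituting a = 3.39 gives A² = 0.000002750, so A = 0.001658.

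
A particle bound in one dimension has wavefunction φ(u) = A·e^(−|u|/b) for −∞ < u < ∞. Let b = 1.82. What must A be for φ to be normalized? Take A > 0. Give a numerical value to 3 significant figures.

A ≈ 0.741

Require ∫ |φ|² du = 1 over the whole domain.
The integral (without the A² prefactor) comes out to b.
Hence A² = 1/[b].
With b = 1.82: A² = 0.5495 and A = 0.7412.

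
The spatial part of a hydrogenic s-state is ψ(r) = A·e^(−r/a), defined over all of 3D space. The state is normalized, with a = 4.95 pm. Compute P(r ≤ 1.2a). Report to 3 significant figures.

With dV = 4πr²dr, the probability is ∫|ψ|² dV over r ≤ 1.2a.
A² is fixed by ∫₀^∞ 4πr²|ψ|² dr = 1, i.e. A² = (π·a^3)^(−1).
Let u = r/a; then A², 4π and the length scale all cancel, so P = ∫_{0}^{1.2} u^2·e^(-2·u) du ÷ ∫_{0}^{∞} u^2·e^(-2·u) du.
An antiderivative of u^2·e^(-2·u) is -(2·u^2 + 2·u + 1)·e^(-2·u)/4; evaluating from 0 to 1.2 gives 1/4 - 157·e^(-12/5)/100, while the full integral is 1/4.
This evaluates to P = 0.4303.

P ≈ 0.430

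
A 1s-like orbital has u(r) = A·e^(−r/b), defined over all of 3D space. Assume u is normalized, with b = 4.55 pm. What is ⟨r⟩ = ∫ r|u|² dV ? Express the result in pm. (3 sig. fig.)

⟨r⟩ ≈ 6.83 pm

The expectation value is the |u|²-weighted average of r: ∫ r|u|² 4πr² dr.
Recall ∫₀^∞ r^m e^(−r/β) dr = m!·β^(m+1), evaluating both integrals, ⟨r⟩ = 3·b/2.
With b = 4.55, ⟨r⟩ = 6.825.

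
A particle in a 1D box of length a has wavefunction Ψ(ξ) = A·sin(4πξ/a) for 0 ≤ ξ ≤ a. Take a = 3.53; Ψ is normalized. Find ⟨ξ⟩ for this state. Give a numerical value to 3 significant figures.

The expectation value is the |Ψ|²-weighted average of ξ: ∫ ξ|Ψ|² dξ.
With ∫₀^a sin²(nπξ/a) dξ = a/2, the ratio of the moment integral to the normalization integral gives ⟨ξ⟩ = a/2.
With a = 3.53, ⟨ξ⟩ = 1.765.

⟨ξ⟩ ≈ 1.77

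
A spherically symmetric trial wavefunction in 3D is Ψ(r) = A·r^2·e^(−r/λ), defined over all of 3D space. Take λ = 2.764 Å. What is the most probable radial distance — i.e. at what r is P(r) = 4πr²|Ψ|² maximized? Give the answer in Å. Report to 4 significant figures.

Set d/dr [P(r) = 4πr²|Ψ|²] = 0 and solve for r > 0.
Solving yields r = 3·λ.
With λ = 2.764, the most probable radial distance is 8.2920 Å.

r ≈ 8.292 Å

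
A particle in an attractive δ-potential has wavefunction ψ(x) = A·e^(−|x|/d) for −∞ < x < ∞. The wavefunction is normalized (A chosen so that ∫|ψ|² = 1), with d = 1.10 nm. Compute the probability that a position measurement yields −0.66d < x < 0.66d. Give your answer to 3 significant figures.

P ≈ 0.733

P = ∫_{−0.66d}^{0.66d} |ψ(x)|² dx.
The normalization integral ∫|ψ|²dx over the whole domain equals d·A², and A² cancels in the ratio.
Both integrals are even about x = 0, so only the x ≥ 0 halves are needed (the factors of 2 cancel). Let u = x/d; then A² and the length scale cancel, so P = ∫_{0}^{0.66} e^(-2·u) du ÷ ∫_{0}^{∞} e^(-2·u) du.
Using ∫ e^(-2·u) du = -e^(-2·u)/2, the numerator is 1/2 - e^(-33/25)/2 and the denominator is 1/2.
Evaluating gives P = 0.7329.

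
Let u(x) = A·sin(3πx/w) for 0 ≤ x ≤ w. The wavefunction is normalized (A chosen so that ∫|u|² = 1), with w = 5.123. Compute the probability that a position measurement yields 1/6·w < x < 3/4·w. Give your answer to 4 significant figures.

P = ∫_{1/6·w}^{3/4·w} |u(x)|² dx.
Since A² = 1/(w/2), this is the region integral divided by the full normalization integral.
In terms of t = x/w (A² and the length scale cancel between numerator and denominator), P = [∫_{1/6}^{3/4} sin(3·π·t)^2 dt] / [∫_{0}^{1} sin(3·π·t)^2 dt].
Using ∫ sin(3·π·t)^2 dt = t/2 - sin(6·π·t)/(12·π), the numerator is 7/24 - 1/(12·π) and the denominator is 1/2.
Evaluating gives P = (-2 + 7·π)/(12·π).

P ≈ 0.5303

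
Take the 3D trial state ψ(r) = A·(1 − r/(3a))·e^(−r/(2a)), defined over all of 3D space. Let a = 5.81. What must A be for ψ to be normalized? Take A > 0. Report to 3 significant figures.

Normalization requires ∫|ψ|² 4πr² dr = 1, integrated from 0 to ∞.
(Spherical symmetry: dV = 4πr² dr.)
Using ∫₀^∞ rⁿ e^(−αr) dr = n!/αⁿ⁺¹, ∫|ψ|² 4πr² dr = A²·(8·π·a^3/3).
Hence A² = 1/[8·π·a^3/3].
Substituting a = 5.81 gives A² = 0.0006086, so A = 0.02467.

A ≈ 0.0247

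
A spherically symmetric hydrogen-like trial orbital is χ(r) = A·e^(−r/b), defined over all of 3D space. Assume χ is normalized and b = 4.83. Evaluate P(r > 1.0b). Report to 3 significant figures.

P ≈ 0.677

Integrate the radial probability density 4πr²|χ|² over r > 1.0b.
The full normalization integral is A²·[π·b^3] = 1, fixing A².
Let u = r/b; then A², 4π and the length scale all cancel, so P = ∫_{1.0}^{∞} u^2·e^(-2·u) du ÷ ∫_{0}^{∞} u^2·e^(-2·u) du.
An antiderivative of u^2·e^(-2·u) is -(2·u^2 + 2·u + 1)·e^(-2·u)/4; evaluating from 1.0 to ∞ gives 5·e^(-2)/4, while the full integral is 1/4.
Taking the ratio yields P = 0.6767.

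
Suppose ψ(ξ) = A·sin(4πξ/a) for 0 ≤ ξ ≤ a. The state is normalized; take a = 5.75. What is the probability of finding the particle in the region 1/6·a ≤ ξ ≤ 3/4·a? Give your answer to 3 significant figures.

P ≈ 0.549

|ψ|² is the probability density, so P = ∫_{1/6·a}^{3/4·a} |ψ|² dξ.
With A² fixed by ∫|ψ|² = 1, i.e. A² = (a/2)^(−1), substitute and integrate.
In terms of u = ξ/a (A² and the length scale cancel between numerator and denominator), P = [∫_{1/6}^{3/4} sin(4·π·u)^2 du] / [∫_{0}^{1} sin(4·π·u)^2 du].
With ∫ sin(4·π·u)^2 du = u/2 - sin(4·π·u)·cos(4·π·u)/(8·π) + C, the region integral is -√(3)/(32·π) + 7/24 and the full one is 1/2.
The result is P = -√(3)/(16·π) + 7/12.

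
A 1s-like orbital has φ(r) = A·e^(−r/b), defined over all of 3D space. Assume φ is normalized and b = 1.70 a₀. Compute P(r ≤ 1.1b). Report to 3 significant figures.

P = ∫ |φ|² 4πr² dr over r ≤ 1.1b.
A² is fixed by ∫₀^∞ 4πr²|φ|² dr = 1, i.e. A² = (π·b^3)^(−1).
Substituting u = r/b, A², 4π and the length scale all cancel in the ratio: P = ∫_{0}^{1.1} u^2·e^(-2·u) du / ∫_{0}^{∞} u^2·e^(-2·u) du.
Using ∫ u^2·e^(-2·u) du = -(2·u^2 + 2·u + 1)·e^(-2·u)/4, the numerator is 1/4 - 281·e^(-11/5)/200 and the denominator is 1/4.
The region integral divided by the full integral gives P = 0.3773.

P ≈ 0.377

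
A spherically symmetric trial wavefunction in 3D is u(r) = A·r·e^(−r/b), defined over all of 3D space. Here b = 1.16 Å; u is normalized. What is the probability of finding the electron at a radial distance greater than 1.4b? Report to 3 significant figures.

P ≈ 0.848

With dV = 4πr²dr, the probability is ∫|u|² dV over r > 1.4b.
The full normalization integral is A²·[3·π·b^5] = 1, fixing A².
In terms of t = r/b (A², 4π and the length scale all cancel between numerator and denominator), P = [∫_{1.4}^{∞} t^4·e^(-2·t) dt] / [∫_{0}^{∞} t^4·e^(-2·t) dt].
An antiderivative of t^4·e^(-2·t) is -(t^4/2 + t^3 + 3·t^2/2 + 3·t/2 + 3/4)·e^(-2·t); evaluating from 1.4 to ∞ gives ≈ 0.63576, while the full integral is 3/4.
Taking the ratio yields P = 0.8477.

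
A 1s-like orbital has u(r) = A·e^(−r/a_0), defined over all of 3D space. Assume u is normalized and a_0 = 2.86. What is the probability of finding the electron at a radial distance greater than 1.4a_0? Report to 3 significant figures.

P ≈ 0.469

P = ∫ |u|² 4πr² dr over r > 1.4a_0.
Normalization gives A² = 1/(π·a_0^3).
Let t = r/a_0; then A², 4π and the length scale all cancel, so P = ∫_{1.4}^{∞} t^2·e^(-2·t) dt ÷ ∫_{0}^{∞} t^2·e^(-2·t) dt.
An antiderivative of t^2·e^(-2·t) is -(2·t^2 + 2·t + 1)·e^(-2·t)/4; evaluating from 1.4 to ∞ gives 193·e^(-14/5)/100, while the full integral is 1/4.
Taking the ratio yields P = 0.4695.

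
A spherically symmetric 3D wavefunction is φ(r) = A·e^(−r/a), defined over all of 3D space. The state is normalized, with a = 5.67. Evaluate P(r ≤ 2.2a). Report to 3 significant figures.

P ≈ 0.815

With dV = 4πr²dr, the probability is ∫|φ|² dV over r ≤ 2.2a.
Normalization gives A² = 1/(π·a^3).
Substituting u = r/a, A², 4π and the length scale all cancel in the ratio: P = ∫_{0}^{2.2} u^2·e^(-2·u) du / ∫_{0}^{∞} u^2·e^(-2·u) du.
With ∫ u^2·e^(-2·u) du = -(2·u^2 + 2·u + 1)·e^(-2·u)/4 + C, the region integral is 1/4 - 377·e^(-22/5)/100 and the full one is 1/4.
This evaluates to P = 0.8149.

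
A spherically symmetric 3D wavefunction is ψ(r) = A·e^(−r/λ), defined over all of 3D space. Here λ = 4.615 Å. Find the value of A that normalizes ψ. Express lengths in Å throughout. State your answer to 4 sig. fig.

The normalization condition is ∫|ψ|² 4πr² dr = 1 from 0 to ∞.
The angular integral contributes 4π, leaving ∫₀^∞ r²|ψ|² dr.
∫|ψ|² 4πr² dr = A²·(π·λ^3).
So A² = (π·λ^3)^(−1).
Substituting λ = 4.615 gives A² = 0.0032384, so A = 0.056907.

A ≈ 0.05691 Å^(-3/2)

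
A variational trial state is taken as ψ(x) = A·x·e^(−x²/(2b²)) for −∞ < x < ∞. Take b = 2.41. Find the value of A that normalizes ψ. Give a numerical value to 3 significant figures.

A ≈ 0.284

Require ∫ |ψ|² dx = 1 over the whole domain.
Differentiating ∫e^(−αx²) dx = √(π/α) under α to get the higher moments, ∫|ψ|² dx = A²·(√(π)·b^3/2).
Plugging in b = 2.41 yields A = 0.2839.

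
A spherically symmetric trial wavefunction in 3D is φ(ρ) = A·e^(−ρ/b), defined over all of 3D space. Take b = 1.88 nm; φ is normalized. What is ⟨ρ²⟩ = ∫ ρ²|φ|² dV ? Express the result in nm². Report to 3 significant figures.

The expectation value is the |φ|²-weighted average of ρ^2: ∫ ρ^2|φ|² 4πρ² dρ.
Since the A² factors cancel between numerator and denominator, ⟨ρ²⟩ = 3·b^2.
Putting b = 1.88 gives 10.60.

⟨ρ^2⟩ ≈ 10.6 nm^2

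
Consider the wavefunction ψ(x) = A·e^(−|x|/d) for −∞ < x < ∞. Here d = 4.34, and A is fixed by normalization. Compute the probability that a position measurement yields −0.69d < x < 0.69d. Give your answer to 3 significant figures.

P ≈ 0.748

|ψ|² is the probability density, so P = ∫_{−0.69d}^{0.69d} |ψ|² dx.
Since A² = 1/(d), this is the region integral divided by the full normalization integral.
By symmetry take twice the x ≥ 0 contribution in numerator and denominator; the 2's cancel. Let u = x/d; then A² and the length scale cancel, so P = ∫_{0}^{0.69} e^(-2·u) du ÷ ∫_{0}^{∞} e^(-2·u) du.
Using ∫ e^(-2·u) du = -e^(-2·u)/2, the numerator is 1/2 - e^(-69/50)/2 and the denominator is 1/2.
Evaluating gives P = 0.7484.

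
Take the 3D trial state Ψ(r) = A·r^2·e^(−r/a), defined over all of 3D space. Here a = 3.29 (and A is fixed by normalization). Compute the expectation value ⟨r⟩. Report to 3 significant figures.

⟨r⟩ ≈ 11.5

The expectation value is the |Ψ|²-weighted average of r: ∫ r|Ψ|² 4πr² dr.
With ∫₀^∞ r^7 e^(−αr) dr = 7!/α^8, the ratio of the moment integral to the normalization integral gives ⟨r⟩ = 7·a/2.
With a = 3.29, ⟨r⟩ = 11.52.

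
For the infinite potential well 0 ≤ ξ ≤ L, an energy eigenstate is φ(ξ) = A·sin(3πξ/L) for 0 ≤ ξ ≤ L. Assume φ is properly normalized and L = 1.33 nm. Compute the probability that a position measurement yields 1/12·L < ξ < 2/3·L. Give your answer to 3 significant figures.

P = ∫_{1/12·L}^{2/3·L} |φ(ξ)|² dξ.
Since A² = 1/(L/2), this is the region integral divided by the full normalization integral.
Substituting u = ξ/L, A² and the length scale cancel in the ratio: P = ∫_{1/12}^{2/3} sin(3·π·u)^2 du / ∫_{0}^{1} sin(3·π·u)^2 du.
With ∫ sin(3·π·u)^2 du = u/2 - sin(6·π·u)/(12·π) + C, the region integral is 1/(12·π) + 7/24 and the full one is 1/2.
The result is P = (2 + 7·π)/(12·π).

P ≈ 0.636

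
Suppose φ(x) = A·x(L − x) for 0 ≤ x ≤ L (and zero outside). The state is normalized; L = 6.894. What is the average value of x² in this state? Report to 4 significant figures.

⟨x^2⟩ ≈ 13.58

The expectation value is the |φ|²-weighted average of x^2: ∫ x^2|φ|² dx.
Evaluating both integrals, ⟨x²⟩ = 2·L^2/7.
Putting L = 6.894 gives 13.579.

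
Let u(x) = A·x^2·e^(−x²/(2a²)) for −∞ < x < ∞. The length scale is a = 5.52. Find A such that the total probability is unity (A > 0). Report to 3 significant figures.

The normalization condition is ∫|u|² dx = 1 from −∞ to ∞.
With ∫_{−∞}^{∞} x^(2m) e^(−αx²) dx = (2m−1)!!·√π / (2^m α^(m+1/2)), ∫|u|² dx = A²·(3·√(π)·a^5/4).
Plugging in a = 5.52 yields A = 0.01212.

A ≈ 0.0121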